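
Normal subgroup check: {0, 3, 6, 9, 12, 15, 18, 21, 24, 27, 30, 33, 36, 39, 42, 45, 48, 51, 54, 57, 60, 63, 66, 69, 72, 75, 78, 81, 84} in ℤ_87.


H = {0, 3, 6, 9, 12, 15, 18, 21, 24, 27, 30, 33, 36, 39, 42, 45, 48, 51, 54, 57, 60, 63, 66, 69, 72, 75, 78, 81, 84} in ℤ_87
ℤ_87 is abelian; every subgroup of an abelian group is normal

Yes, normal subgroup


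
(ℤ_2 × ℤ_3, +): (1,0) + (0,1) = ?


Operation: componentwise addition mod (2, 3)
(1,0) + (0,1) = ((a₁+b₁) mod 2, (a₂+b₂) mod 3) with a = (1,0), b = (0,1)

(1,0) + (0,1) = (1,1)


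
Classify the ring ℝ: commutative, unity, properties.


ℝ is a field: commutative, has unity, every nonzero element is a unit (hence an integral domain)
Commutative: Yes
Integral domain: Yes
Has unity: Yes

ℝ: Commutative=Yes, Unity=Yes


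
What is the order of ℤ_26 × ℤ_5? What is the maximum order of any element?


|ℤ_26 × ℤ_5| = 26 × 5 = 130
Max element order = lcm(26,5) = 130
Cyclic? Yes (gcd=1)

|ℤ_26×ℤ_5| = 130, max element order = 130


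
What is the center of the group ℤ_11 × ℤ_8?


Z(G) = {g ∈ G | gx = xg for all x ∈ G}
Direct product of abelian groups is abelian, so Z(G) = G

Z(ℤ_11 × ℤ_8) = ℤ_11 × ℤ_8


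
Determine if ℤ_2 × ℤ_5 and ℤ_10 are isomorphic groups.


Comparing ℤ_2 × ℤ_5 and ℤ_10:
gcd(2,5) = 1, so ℤ_2 × ℤ_5 ≅ ℤ_10 (CRT)

Yes, ℤ_2 × ℤ_5 ≅ ℤ_10


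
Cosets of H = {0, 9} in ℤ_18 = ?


H = {0, 9}, |H| = 2
Number of cosets = |G|/|H| = 18/2 = 9
0 + H = {0, 9}
1 + H = {1, 10}
2 + H = {2, 11}
3 + H = {3, 12}
4 + H = {4, 13}
5 + H = {5, 14}
6 + H = {6, 15}
7 + H = {7, 16}
8 + H = {8, 17}

Cosets: 0+H={0,9}; 1+H={1,10}; 2+H={2,11}; 3+H={3,12}; 4+H={4,13}; 5+H={5,14}; 6+H={6,15}; 7+H={7,16}; 8+H={8,17}


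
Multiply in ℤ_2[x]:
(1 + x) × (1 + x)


Expand and collect like terms; reduce coefficients mod 2:
x^0: 1·1 = 1 ≡ 1 (mod 2)
x^1: 1·1 + 1·1 = 2 ≡ 0 (mod 2)
x^2: 1·1 = 1 ≡ 1 (mod 2)
Result: 1 + x^2

f · g = 1 + x^2


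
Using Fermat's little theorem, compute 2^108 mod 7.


Fermat's little theorem: if p is prime and gcd(a,p)=1, then a^(p-1) ≡ 1 (mod p)
p = 7 is prime, gcd(2,7) = 1
Reduce exponent: 108 mod 6 = 0
So 2^108 ≡ 2^0 (mod 7)
2^0 = 1

2^108 ≡ 1 (mod 7)


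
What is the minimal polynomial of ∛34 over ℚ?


∛34 satisfies x³ - 34 = 0, irreducible over ℚ (no rational root; 34 is not a perfect cube)

Minimal polynomial: x³ - 34


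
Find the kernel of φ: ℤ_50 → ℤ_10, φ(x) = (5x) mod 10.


Kernel = preimage of identity
ker(φ) = {x ∈ ℤ_50 : 5x ≡ 0 (mod 10)}. Since 10 | 50, φ is well-defined. The kernel is the cyclic subgroup ⟨2⟩ of ℤ_50 (order 25), i.e. {0, 2, 4, 6, 8, 10, 12, 14, 16, 18, 20, 22, 24, 26, 28, 30, 32, 34, 36, 38, 40, 42, 44, 46, 48}

ker(φ) = {0, 2, 4, 6, 8, 10, 12, 14, 16, 18, 20, 22, 24, 26, 28, 30, 32, 34, 36, 38, 40, 42, 44, 46, 48}


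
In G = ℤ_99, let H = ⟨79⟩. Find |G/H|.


|⟨79⟩| = n / gcd(79, 99) = 99 / 1 = 99
H is normal (ℤ_99 is abelian).
|G/H| = |G| / |H| = 99 / 99 = 1

|G/H| = 1


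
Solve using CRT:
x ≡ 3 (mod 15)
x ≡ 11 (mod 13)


m₁ = 15, m₂ = 13, gcd = 1, so CRT applies. M = m₁·m₂ = 195
Let M₁ = M/m₁ = 13, M₂ = M/m₂ = 15
Find y₁ ≡ M₁⁻¹ (mod m₁): 13⁻¹ ≡ 7 (mod 15)
Find y₂ ≡ M₂⁻¹ (mod m₂): 15⁻¹ ≡ 7 (mod 13)
x = a₁·M₁·y₁ + a₂·M₂·y₂ = 3·13·7 + 11·15·7 = 1428
Reduce mod 195: x ≡ 63
Check: 63 mod 15 = 3 ✓, 63 mod 13 = 11 ✓

x ≡ 63 (mod 195)


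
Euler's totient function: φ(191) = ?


Factor n: 191 = 191
φ(n) = n · ∏(1 - 1/p) over distinct primes p | n
φ(191) = 191 · (1 - 1/191) = 190

φ(191) = 190


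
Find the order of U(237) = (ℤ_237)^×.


U(n) is the group of units mod n; |U(n)| = φ(n)
|U(237)| = φ(237) = 156

|U(237) = (ℤ_237)^×| = 156


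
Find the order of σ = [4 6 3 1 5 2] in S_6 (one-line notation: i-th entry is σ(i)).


Cycle decomposition: (1 4) (2 6)
Cycle lengths: 2, 2
Order = lcm(2, 2) = 2

ord(σ) = 2


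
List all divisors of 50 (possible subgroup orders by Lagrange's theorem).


Lagrange's theorem: |H| divides |G|
|G| = 50
Divisors of 50: 1, 2, 5, 10, 25, 50

Possible subgroup orders: {1, 2, 5, 10, 25, 50}


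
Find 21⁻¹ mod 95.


Use the extended Euclidean algorithm to write 1 = 21·s + 95·t; then s mod 95 is the inverse.
Euclidean algorithm:
  21 = 0·95 + 21
  95 = 4·21 + 11
  21 = 1·11 + 10
  11 = 1·10 + 1
  10 = 10·1 + 0
gcd(21,95) = 1
Back-substitution gives: 21·(-9) + 95·(2) = 1
So 21⁻¹ ≡ -9 ≡ 86 (mod 95)
Check: 21 × 86 = 1806 ≡ 1 (mod 95) ✓

21⁻¹ ≡ 86 (mod 95)


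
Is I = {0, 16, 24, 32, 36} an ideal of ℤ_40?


Check ideal conditions for I = {0, 16, 24, 32, 36} in ℤ_40:
(1) I is an additive subgroup? No
(2) For r ∈ ℤ_40 and a ∈ I: r·a ∈ I? No  [counterexample: r=2, a=24, r·a mod 40 = 8 ∉ I]

No, I is not an ideal of ℤ_40


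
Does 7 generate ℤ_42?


g generates ℤ_n iff gcd(g, n) = 1
gcd(7, 42) = 7
Since gcd = 7 ≠ 1, ⟨7⟩ has order 6 < 42, so 7 is not a generator.

No, 7 does not generate ℤ_42


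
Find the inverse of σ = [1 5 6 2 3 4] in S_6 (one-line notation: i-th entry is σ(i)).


To find σ⁻¹, swap domain and range:
σ(1) = 1 → σ⁻¹(1) = 1
σ(2) = 5 → σ⁻¹(5) = 2
σ(3) = 6 → σ⁻¹(6) = 3
σ(4) = 2 → σ⁻¹(2) = 4
σ(5) = 3 → σ⁻¹(3) = 5
σ(6) = 4 → σ⁻¹(4) = 6

σ⁻¹ = [1 4 5 6 2 3]


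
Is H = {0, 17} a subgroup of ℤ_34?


Subgroup test for H = {0, 17} in (ℤ_34, +):
(1) 0 ∈ H? Yes
(2) Closure: for all a,b ∈ H, (a+b) mod 34 ∈ H? Yes
(3) Inverses: for all a ∈ H, -a mod 34 ∈ H? Yes

Yes, H is a subgroup of ℤ_34


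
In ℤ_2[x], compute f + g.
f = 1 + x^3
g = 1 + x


Add coefficients mod 2:
x^0: 1 + 1 = 0 (mod 2)
x^1: 0 + 1 = 1 (mod 2)
x^2: 0 + 0 = 0 (mod 2)
x^3: 1 + 0 = 1 (mod 2)
Result: x + x^3

f + g = x + x^3


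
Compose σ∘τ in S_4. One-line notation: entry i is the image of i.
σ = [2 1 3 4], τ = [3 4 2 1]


σ∘τ: apply τ first, then σ
1 →τ 3 →σ 3
2 →τ 4 →σ 4
3 →τ 2 →σ 1
4 →τ 1 →σ 2

σ∘τ = [3 4 1 2]


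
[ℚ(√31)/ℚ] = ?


√31 has minimal polynomial x² - 31 (irreducible over ℚ since 31 is squarefree)

[ℚ(√31)/ℚ] = 2


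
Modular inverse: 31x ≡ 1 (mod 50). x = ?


Use the extended Euclidean algorithm to write 1 = 31·s + 50·t; then s mod 50 is the inverse.
Euclidean algorithm:
  31 = 0·50 + 31
  50 = 1·31 + 19
  31 = 1·19 + 12
  19 = 1·12 + 7
  12 = 1·7 + 5
  7 = 1·5 + 2
  5 = 2·2 + 1
  2 = 2·1 + 0
gcd(31,50) = 1
Back-substitution gives: 31·(21) + 50·(-13) = 1
So 31⁻¹ ≡ 21 ≡ 21 (mod 50)
Check: 31 × 21 = 651 ≡ 1 (mod 50) ✓

31⁻¹ ≡ 21 (mod 50)


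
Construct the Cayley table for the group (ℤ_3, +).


Elements: {0, 1, 2}
Operation: addition mod 3
Entry (a, b) = (a + b) mod 3

Cayley table:
  | 0 | 1 | 2
0 | 0 | 1 | 2
1 | 1 | 2 | 0
2 | 2 | 0 | 1


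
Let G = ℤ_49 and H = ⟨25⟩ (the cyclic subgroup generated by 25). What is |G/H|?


|⟨25⟩| = n / gcd(25, 49) = 49 / 1 = 49
H is normal (ℤ_49 is abelian).
|G/H| = |G| / |H| = 49 / 49 = 1

|G/H| = 1


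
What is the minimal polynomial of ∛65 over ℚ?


∛65 satisfies x³ - 65 = 0, irreducible over ℚ (no rational root; 65 is not a perfect cube)

Minimal polynomial: x³ - 65


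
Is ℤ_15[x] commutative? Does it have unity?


ℤ_15 has zero divisors (3·5 ≡ 0), and these lift to constant zero divisors in ℤ_15[x]; so not an integral domain
Commutative: Yes
Integral domain: No
Has unity: Yes

ℤ_15[x]: Commutative=Yes, Unity=Yes


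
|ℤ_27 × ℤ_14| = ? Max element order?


|ℤ_27 × ℤ_14| = 27 × 14 = 378
Max element order = lcm(27,14) = 378
Cyclic? Yes (gcd=1)

|ℤ_27×ℤ_14| = 378, max element order = 378


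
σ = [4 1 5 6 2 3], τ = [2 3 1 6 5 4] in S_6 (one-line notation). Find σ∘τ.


σ∘τ: apply τ first, then σ
1 →τ 2 →σ 1
2 →τ 3 →σ 5
3 →τ 1 →σ 4
4 →τ 6 →σ 3
5 →τ 5 →σ 2
6 →τ 4 →σ 6

σ∘τ = [1 5 4 3 2 6]


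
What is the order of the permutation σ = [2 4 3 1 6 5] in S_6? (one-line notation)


Cycle decomposition: (1 2 4) (5 6)
Cycle lengths: 3, 2
Order = lcm(3, 2) = 6

ord(σ) = 6


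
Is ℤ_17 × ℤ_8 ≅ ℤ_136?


Comparing ℤ_17 × ℤ_8 and ℤ_136:
gcd(17,8) = 1, so ℤ_17 × ℤ_8 ≅ ℤ_136 (CRT)

Yes, ℤ_17 × ℤ_8 ≅ ℤ_136


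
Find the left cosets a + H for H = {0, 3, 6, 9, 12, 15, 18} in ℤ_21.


H = {0, 3, 6, 9, 12, 15, 18}, |H| = 7
Number of cosets = |G|/|H| = 21/7 = 3
0 + H = {0, 3, 6, 9, 12, 15, 18}
1 + H = {1, 4, 7, 10, 13, 16, 19}
2 + H = {2, 5, 8, 11, 14, 17, 20}

Cosets: 0+H={0,3,6,9,12,15,18}; 1+H={1,4,7,10,13,16,19}; 2+H={2,5,8,11,14,17,20}


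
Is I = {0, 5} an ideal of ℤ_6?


Check ideal conditions for I = {0, 5} in ℤ_6:
(1) I is an additive subgroup? No
(2) For r ∈ ℤ_6 and a ∈ I: r·a ∈ I? No  [counterexample: r=2, a=5, r·a mod 6 = 4 ∉ I]

No, I is not an ideal of ℤ_6


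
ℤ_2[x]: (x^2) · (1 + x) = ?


Expand and collect like terms; reduce coefficients mod 2:
x^0: 0·1 = 0 ≡ 0 (mod 2)
x^1: 0·1 + 0·1 = 0 ≡ 0 (mod 2)
x^2: 0·1 + 1·1 = 1 ≡ 1 (mod 2)
x^3: 1·1 = 1 ≡ 1 (mod 2)
Result: x^2 + x^3

f · g = x^2 + x^3


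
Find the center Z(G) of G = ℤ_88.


Z(G) = {g ∈ G | gx = xg for all x ∈ G}
ℤ_88 is abelian, so Z(G) = G

Z(ℤ_88) = ℤ_88


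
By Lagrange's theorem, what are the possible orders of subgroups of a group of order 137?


Lagrange's theorem: |H| divides |G|
|G| = 137
Divisors of 137: 1, 137

Possible subgroup orders: {1, 137}


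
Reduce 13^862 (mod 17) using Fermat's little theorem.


Fermat's little theorem: if p is prime and gcd(a,p)=1, then a^(p-1) ≡ 1 (mod p)
p = 17 is prime, gcd(13,17) = 1
Reduce exponent: 862 mod 16 = 14
So 13^862 ≡ 13^14 (mod 17)
13^14 mod 17 = 16

13^862 ≡ 16 (mod 17)


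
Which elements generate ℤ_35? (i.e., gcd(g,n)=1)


g generates ℤ_n iff gcd(g,n) = 1
Prime factors of 35: 5, 7
Generators are g ∈ {1,...,34} not divisible by any of these primes.
Generators: {1, 2, 3, 4, 6, 8, 9, 11, 12, 13, 16, 17, 18, 19, 22, 23, 24, 26, 27, 29, 31, 32, 33, 34}
Number of generators = φ(35) = 24

Generators of ℤ_35 = {1, 2, 3, 4, 6, 8, 9, 11, 12, 13, 16, 17, 18, 19, 22, 23, 24, 26, 27, 29, 31, 32, 33, 34}


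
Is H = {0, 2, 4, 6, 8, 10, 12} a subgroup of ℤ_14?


Subgroup test for H = {0, 2, 4, 6, 8, 10, 12} in (ℤ_14, +):
(1) 0 ∈ H? Yes
(2) Closure: for all a,b ∈ H, (a+b) mod 14 ∈ H? Yes
(3) Inverses: for all a ∈ H, -a mod 14 ∈ H? Yes

Yes, H is a subgroup of ℤ_14


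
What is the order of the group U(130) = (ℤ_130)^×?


U(n) is the group of units mod n; |U(n)| = φ(n)
|U(130)| = φ(130) = 48

|U(130) = (ℤ_130)^×| = 48


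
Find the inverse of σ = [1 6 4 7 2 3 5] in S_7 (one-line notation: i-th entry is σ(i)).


To find σ⁻¹, swap domain and range:
σ(1) = 1 → σ⁻¹(1) = 1
σ(2) = 6 → σ⁻¹(6) = 2
σ(3) = 4 → σ⁻¹(4) = 3
σ(4) = 7 → σ⁻¹(7) = 4
σ(5) = 2 → σ⁻¹(2) = 5
σ(6) = 3 → σ⁻¹(3) = 6
σ(7) = 5 → σ⁻¹(5) = 7

σ⁻¹ = [1 5 6 3 7 2 4]


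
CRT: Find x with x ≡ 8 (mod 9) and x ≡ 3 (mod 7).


m₁ = 9, m₂ = 7, gcd = 1, so CRT applies. M = m₁·m₂ = 63
Let M₁ = M/m₁ = 7, M₂ = M/m₂ = 9
Find y₁ ≡ M₁⁻¹ (mod m₁): 7⁻¹ ≡ 4 (mod 9)
Find y₂ ≡ M₂⁻¹ (mod m₂): 9⁻¹ ≡ 4 (mod 7)
x = a₁·M₁·y₁ + a₂·M₂·y₂ = 8·7·4 + 3·9·4 = 332
Reduce mod 63: x ≡ 17
Check: 17 mod 9 = 8 ✓, 17 mod 7 = 3 ✓

x ≡ 17 (mod 63)


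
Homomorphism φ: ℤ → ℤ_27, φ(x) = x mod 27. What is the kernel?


Kernel = preimage of identity
ker(φ) = {x ∈ ℤ : x ≡ 0 (mod 27)} = 27ℤ = {0, ±27, ±54, ...}

ker(φ) = 27ℤ


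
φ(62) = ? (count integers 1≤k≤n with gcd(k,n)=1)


Factor n: 62 = 2 × 31
φ(n) = n · ∏(1 - 1/p) over distinct primes p | n
φ(62) = 62 · (1 - 1/2) · (1 - 1/31) = 30

φ(62) = 30


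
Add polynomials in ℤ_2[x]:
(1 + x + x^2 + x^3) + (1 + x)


Add coefficients mod 2:
x^0: 1 + 1 = 0 (mod 2)
x^1: 1 + 1 = 0 (mod 2)
x^2: 1 + 0 = 1 (mod 2)
x^3: 1 + 0 = 1 (mod 2)
Result: x^2 + x^3

f + g = x^2 + x^3


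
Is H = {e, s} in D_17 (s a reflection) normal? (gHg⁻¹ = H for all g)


H = {e, s} in D_17 (s a reflection)
r·s·r⁻¹ = sr⁻² ≠ s for n ≥ 3, so {e, s} is not closed under conjugation

No, not a normal subgroup


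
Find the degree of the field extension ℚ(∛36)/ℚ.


∛36 has minimal polynomial x³ - 36 (irreducible over ℚ since 36 is not a perfect cube)

[ℚ(∛36)/ℚ] = 3


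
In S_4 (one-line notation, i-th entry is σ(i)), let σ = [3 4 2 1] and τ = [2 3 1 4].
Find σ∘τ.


σ∘τ: apply τ first, then σ
1 →τ 2 →σ 4
2 →τ 3 →σ 2
3 →τ 1 →σ 3
4 →τ 4 →σ 1

σ∘τ = [4 2 3 1]


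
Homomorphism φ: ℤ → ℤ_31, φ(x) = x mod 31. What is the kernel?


Kernel = preimage of identity
ker(φ) = {x ∈ ℤ : x ≡ 0 (mod 31)} = 31ℤ = {0, ±31, ±62, ...}

ker(φ) = 31ℤ


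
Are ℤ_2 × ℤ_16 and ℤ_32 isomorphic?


Comparing ℤ_2 × ℤ_16 and ℤ_32:
gcd(2,16) = 2 ≠ 1. Max element order in ℤ_2×ℤ_16 is lcm(2,16) = 16 < 32, so it has no element of order 32

No, ℤ_2 × ℤ_16 ≇ ℤ_32


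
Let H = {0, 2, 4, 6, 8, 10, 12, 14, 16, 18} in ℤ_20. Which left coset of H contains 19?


19 + H = {19 + h (mod 20) : h ∈ H}
19+0=19, 19+2=1, 19+4=3, 19+6=5, 19+8=7, 19+10=9, 19+12=11, 19+14=13, 19+16=15, 19+18=17
19 + H = {1, 3, 5, 7, 9, 11, 13, 15, 17, 19} = 1 + H

19 + H = {1, 3, 5, 7, 9, 11, 13, 15, 17, 19}


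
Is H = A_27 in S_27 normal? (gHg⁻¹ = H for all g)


H = A_27 in S_27
A_27 has index 2 in S_27, and every subgroup of index 2 is normal

Yes, normal subgroup


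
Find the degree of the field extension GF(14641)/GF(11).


GF(14641) = GF(11^4), so the extension degree is 4

[GF(14641)/GF(11)] = 4


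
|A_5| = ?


|A_n| = n!/2 (even permutations)
|A_5| = 5!/2 = 120/2 = 60

|A_5| = 60


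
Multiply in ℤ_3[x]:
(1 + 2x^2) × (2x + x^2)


Expand and collect like terms; reduce coefficients mod 3:
x^0: 1·0 = 0 ≡ 0 (mod 3)
x^1: 1·2 + 0·0 = 2 ≡ 2 (mod 3)
x^2: 1·1 + 0·2 + 2·0 = 1 ≡ 1 (mod 3)
x^3: 0·1 + 2·2 = 4 ≡ 1 (mod 3)
x^4: 2·1 = 2 ≡ 2 (mod 3)
Result: 2x + x^2 + x^3 + 2x^4

f · g = 2x + x^2 + x^3 + 2x^4


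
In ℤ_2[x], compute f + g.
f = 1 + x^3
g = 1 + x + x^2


Add coefficients mod 2:
x^0: 1 + 1 = 0 (mod 2)
x^1: 0 + 1 = 1 (mod 2)
x^2: 0 + 1 = 1 (mod 2)
x^3: 1 + 0 = 1 (mod 2)
Result: x + x^2 + x^3

f + g = x + x^2 + x^3


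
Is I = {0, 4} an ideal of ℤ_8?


Check ideal conditions for I = {0, 4} in ℤ_8:
(1) I is an additive subgroup? Yes
(2) For r ∈ ℤ_8 and a ∈ I: r·a ∈ I? Yes

Yes, I is an ideal of ℤ_8


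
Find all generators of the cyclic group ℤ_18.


g generates ℤ_n iff gcd(g,n) = 1
Prime factors of 18: 2, 3
Generators are g ∈ {1,...,17} not divisible by any of these primes.
Generators: {1, 5, 7, 11, 13, 17}
Number of generators = φ(18) = 6

Generators of ℤ_18 = {1, 5, 7, 11, 13, 17}


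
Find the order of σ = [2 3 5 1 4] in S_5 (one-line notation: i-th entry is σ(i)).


Cycle decomposition: (1 2 3 5 4)
Cycle lengths: 5
Order = lcm(5) = 5

ord(σ) = 5


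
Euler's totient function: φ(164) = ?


Factor n: 164 = 2^2 × 41
φ(n) = n · ∏(1 - 1/p) over distinct primes p | n
φ(164) = 164 · (1 - 1/2) · (1 - 1/41) = 80

φ(164) = 80


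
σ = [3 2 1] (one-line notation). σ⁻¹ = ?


To find σ⁻¹, swap domain and range:
σ(1) = 3 → σ⁻¹(3) = 1
σ(2) = 2 → σ⁻¹(2) = 2
σ(3) = 1 → σ⁻¹(1) = 3

σ⁻¹ = [3 2 1]


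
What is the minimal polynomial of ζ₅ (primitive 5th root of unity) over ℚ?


ζ₅ is a root of Φ₅(x) = x⁴ + x³ + x² + x + 1, irreducible over ℚ

Minimal polynomial: x⁴ + x³ + x² + x + 1


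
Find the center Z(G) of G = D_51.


Z(G) = {g ∈ G | gx = xg for all x ∈ G}
For odd n, Z(D_n) = {e}: no nontrivial rotation commutes with all reflections

Z(D_51) = {e}


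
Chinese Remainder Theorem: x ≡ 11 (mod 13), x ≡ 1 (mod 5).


m₁ = 13, m₂ = 5, gcd = 1, so CRT applies. M = m₁·m₂ = 65
Let M₁ = M/m₁ = 5, M₂ = M/m₂ = 13
Find y₁ ≡ M₁⁻¹ (mod m₁): 5⁻¹ ≡ 8 (mod 13)
Find y₂ ≡ M₂⁻¹ (mod m₂): 13⁻¹ ≡ 2 (mod 5)
x = a₁·M₁·y₁ + a₂·M₂·y₂ = 11·5·8 + 1·13·2 = 466
Reduce mod 65: x ≡ 11
Check: 11 mod 13 = 11 ✓, 11 mod 5 = 1 ✓

x ≡ 11 (mod 65)


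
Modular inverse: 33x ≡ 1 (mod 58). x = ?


Use the extended Euclidean algorithm to write 1 = 33·s + 58·t; then s mod 58 is the inverse.
Euclidean algorithm:
  33 = 0·58 + 33
  58 = 1·33 + 25
  33 = 1·25 + 8
  25 = 3·8 + 1
  8 = 8·1 + 0
gcd(33,58) = 1
Back-substitution gives: 33·(-7) + 58·(4) = 1
So 33⁻¹ ≡ -7 ≡ 51 (mod 58)
Check: 33 × 51 = 1683 ≡ 1 (mod 58) ✓

33⁻¹ ≡ 51 (mod 58)


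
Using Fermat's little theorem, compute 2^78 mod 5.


Fermat's little theorem: if p is prime and gcd(a,p)=1, then a^(p-1) ≡ 1 (mod p)
p = 5 is prime, gcd(2,5) = 1
Reduce exponent: 78 mod 4 = 2
So 2^78 ≡ 2^2 (mod 5)
2^2 mod 5 = 4

2^78 ≡ 4 (mod 5)


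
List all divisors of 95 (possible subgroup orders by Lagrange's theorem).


Lagrange's theorem: |H| divides |G|
|G| = 95
Divisors of 95: 1, 5, 19, 95

Possible subgroup orders: {1, 5, 19, 95}


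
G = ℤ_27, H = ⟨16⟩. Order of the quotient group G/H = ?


|⟨16⟩| = n / gcd(16, 27) = 27 / 1 = 27
H is normal (ℤ_27 is abelian).
|G/H| = |G| / |H| = 27 / 27 = 1

|G/H| = 1


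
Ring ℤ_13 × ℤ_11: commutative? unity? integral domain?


Direct product ring; commutative with unity (1,1); but (1,0)·(0,1) = (0,0) gives zero divisors, so not an integral domain
Commutative: Yes
Integral domain: No
Has unity: Yes

ℤ_13 × ℤ_11: Commutative=Yes, Unity=Yes


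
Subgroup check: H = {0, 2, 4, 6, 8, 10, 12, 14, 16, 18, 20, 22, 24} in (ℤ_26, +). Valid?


Subgroup test for H = {0, 2, 4, 6, 8, 10, 12, 14, 16, 18, 20, 22, 24} in (ℤ_26, +):
(1) 0 ∈ H? Yes
(2) Closure: for all a,b ∈ H, (a+b) mod 26 ∈ H? Yes
(3) Inverses: for all a ∈ H, -a mod 26 ∈ H? Yes

Yes, H is a subgroup of ℤ_26


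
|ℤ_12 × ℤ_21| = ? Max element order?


|ℤ_12 × ℤ_21| = 12 × 21 = 252
Max element order = lcm(12,21) = 84
Cyclic? No (gcd=3)

|ℤ_12×ℤ_21| = 252, max element order = 84


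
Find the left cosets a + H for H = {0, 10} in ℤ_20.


H = {0, 10}, |H| = 2
Number of cosets = |G|/|H| = 20/2 = 10
0 + H = {0, 10}
1 + H = {1, 11}
2 + H = {2, 12}
3 + H = {3, 13}
4 + H = {4, 14}
5 + H = {5, 15}
6 + H = {6, 16}
7 + H = {7, 17}
8 + H = {8, 18}
9 + H = {9, 19}

Cosets: 0+H={0,10}; 1+H={1,11}; 2+H={2,12}; 3+H={3,13}; 4+H={4,14}; 5+H={5,15}; 6+H={6,16}; 7+H={7,17}; 8+H={8,18}; 9+H={9,19}


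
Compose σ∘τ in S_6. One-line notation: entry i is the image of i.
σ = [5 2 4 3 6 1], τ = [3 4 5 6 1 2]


σ∘τ: apply τ first, then σ
1 →τ 3 →σ 4
2 →τ 4 →σ 3
3 →τ 5 →σ 6
4 →τ 6 →σ 1
5 →τ 1 →σ 5
6 →τ 2 →σ 2

σ∘τ = [4 3 6 1 5 2]


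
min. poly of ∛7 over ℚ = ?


∛7 satisfies x³ - 7 = 0, irreducible over ℚ (no rational root; 7 is not a perfect cube)

Minimal polynomial: x³ - 7


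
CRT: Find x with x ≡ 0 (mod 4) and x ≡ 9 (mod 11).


m₁ = 4, m₂ = 11, gcd = 1, so CRT applies. M = m₁·m₂ = 44
Let M₁ = M/m₁ = 11, M₂ = M/m₂ = 4
Find y₁ ≡ M₁⁻¹ (mod m₁): 11⁻¹ ≡ 3 (mod 4)
Find y₂ ≡ M₂⁻¹ (mod m₂): 4⁻¹ ≡ 3 (mod 11)
x = a₁·M₁·y₁ + a₂·M₂·y₂ = 0·11·3 + 9·4·3 = 108
Reduce mod 44: x ≡ 20
Check: 20 mod 4 = 0 ✓, 20 mod 11 = 9 ✓

x ≡ 20 (mod 44)


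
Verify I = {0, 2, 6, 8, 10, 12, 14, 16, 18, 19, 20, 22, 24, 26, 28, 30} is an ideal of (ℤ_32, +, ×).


Check ideal conditions for I = {0, 2, 6, 8, 10, 12, 14, 16, 18, 19, 20, 22, 24, 26, 28, 30} in ℤ_32:
(1) I is an additive subgroup? No
(2) For r ∈ ℤ_32 and a ∈ I: r·a ∈ I? No  [counterexample: r=2, a=2, r·a mod 32 = 4 ∉ I]

No, I is not an ideal of ℤ_32


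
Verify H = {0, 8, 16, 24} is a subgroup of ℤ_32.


Subgroup test for H = {0, 8, 16, 24} in (ℤ_32, +):
(1) 0 ∈ H? Yes
(2) Closure: for all a,b ∈ H, (a+b) mod 32 ∈ H? Yes
(3) Inverses: for all a ∈ H, -a mod 32 ∈ H? Yes

Yes, H is a subgroup of ℤ_32


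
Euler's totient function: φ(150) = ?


Factor n: 150 = 2 × 3 × 5^2
φ(n) = n · ∏(1 - 1/p) over distinct primes p | n
φ(150) = 150 · (1 - 1/2) · (1 - 1/3) · (1 - 1/5) = 40

φ(150) = 40


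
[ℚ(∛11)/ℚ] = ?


∛11 has minimal polynomial x³ - 11 (irreducible over ℚ since 11 is not a perfect cube)

[ℚ(∛11)/ℚ] = 3


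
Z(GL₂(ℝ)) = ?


Z(G) = {g ∈ G | gx = xg for all x ∈ G}
Only scalar multiples of the identity commute with all invertible matrices

Z(GL₂(ℝ)) = {aI : a ∈ ℝ, a ≠ 0}


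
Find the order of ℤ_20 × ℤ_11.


|A × B| = |A| · |B|
|ℤ_20 × ℤ_11| = 20 × 11 = 220

|ℤ_20 × ℤ_11| = 220


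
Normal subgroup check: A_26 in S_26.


H = A_26 in S_26
A_26 has index 2 in S_26, and every subgroup of index 2 is normal

Yes, normal subgroup


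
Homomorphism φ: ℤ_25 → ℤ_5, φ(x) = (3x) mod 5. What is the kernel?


Kernel = preimage of identity
ker(φ) = {x ∈ ℤ_25 : 3x ≡ 0 (mod 5)}. Since 5 | 25, φ is well-defined. The kernel is the cyclic subgroup ⟨5⟩ of ℤ_25 (order 5), i.e. {0, 5, 10, 15, 20}

ker(φ) = {0, 5, 10, 15, 20}


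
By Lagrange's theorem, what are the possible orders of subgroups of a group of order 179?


Lagrange's theorem: |H| divides |G|
|G| = 179
Divisors of 179: 1, 179

Possible subgroup orders: {1, 179}


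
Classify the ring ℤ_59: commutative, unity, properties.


ℤ_59 is a commutative ring with unity 1; 59 is prime, so ℤ_59 is a field (hence an integral domain)
Commutative: Yes
Integral domain: Yes
Has unity: Yes

ℤ_59: Commutative=Yes, Unity=Yes


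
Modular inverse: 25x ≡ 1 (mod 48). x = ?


Use the extended Euclidean algorithm to write 1 = 25·s + 48·t; then s mod 48 is the inverse.
Euclidean algorithm:
  25 = 0·48 + 25
  48 = 1·25 + 23
  25 = 1·23 + 2
  23 = 11·2 + 1
  2 = 2·1 + 0
gcd(25,48) = 1
Back-substitution gives: 25·(-23) + 48·(12) = 1
So 25⁻¹ ≡ -23 ≡ 25 (mod 48)
Check: 25 × 25 = 625 ≡ 1 (mod 48) ✓

25⁻¹ ≡ 25 (mod 48)


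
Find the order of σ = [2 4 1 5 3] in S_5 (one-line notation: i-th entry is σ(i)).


Cycle decomposition: (1 2 4 5 3)
Cycle lengths: 5
Order = lcm(5) = 5

ord(σ) = 5


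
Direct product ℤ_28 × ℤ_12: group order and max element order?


|ℤ_28 × ℤ_12| = 28 × 12 = 336
Max element order = lcm(28,12) = 84
Cyclic? No (gcd=4)

|ℤ_28×ℤ_12| = 336, max element order = 84


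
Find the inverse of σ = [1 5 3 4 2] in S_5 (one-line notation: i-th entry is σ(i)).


To find σ⁻¹, swap domain and range:
σ(1) = 1 → σ⁻¹(1) = 1
σ(2) = 5 → σ⁻¹(5) = 2
σ(3) = 3 → σ⁻¹(3) = 3
σ(4) = 4 → σ⁻¹(4) = 4
σ(5) = 2 → σ⁻¹(2) = 5

σ⁻¹ = [1 5 3 4 2]


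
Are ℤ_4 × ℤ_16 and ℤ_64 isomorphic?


Comparing ℤ_4 × ℤ_16 and ℤ_64:
gcd(4,16) = 4 ≠ 1. Max element order in ℤ_4×ℤ_16 is lcm(4,16) = 16 < 64, so it has no element of order 64

No, ℤ_4 × ℤ_16 ≇ ℤ_64


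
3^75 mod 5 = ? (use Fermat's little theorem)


Fermat's little theorem: if p is prime and gcd(a,p)=1, then a^(p-1) ≡ 1 (mod p)
p = 5 is prime, gcd(3,5) = 1
Reduce exponent: 75 mod 4 = 3
So 3^75 ≡ 3^3 (mod 5)
3^3 mod 5 = 2

3^75 ≡ 2 (mod 5)


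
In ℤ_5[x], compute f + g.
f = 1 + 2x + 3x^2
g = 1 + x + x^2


Add coefficients mod 5:
x^0: 1 + 1 = 2 (mod 5)
x^1: 2 + 1 = 3 (mod 5)
x^2: 3 + 1 = 4 (mod 5)
Result: 2 + 3x + 4x^2

f + g = 2 + 3x + 4x^2


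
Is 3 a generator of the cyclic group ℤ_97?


g generates ℤ_n iff gcd(g, n) = 1
gcd(3, 97) = 1
Since gcd = 1, 3 is a generator.

Yes, 3 generates ℤ_97


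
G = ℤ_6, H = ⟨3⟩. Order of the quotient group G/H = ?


|⟨3⟩| = n / gcd(3, 6) = 6 / 3 = 2
H is normal (ℤ_6 is abelian).
|G/H| = |G| / |H| = 6 / 2 = 3

|G/H| = 3


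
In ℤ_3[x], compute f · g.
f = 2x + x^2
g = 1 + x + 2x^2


Expand and collect like terms; reduce coefficients mod 3:
x^0: 0·1 = 0 ≡ 0 (mod 3)
x^1: 0·1 + 2·1 = 2 ≡ 2 (mod 3)
x^2: 0·2 + 2·1 + 1·1 = 3 ≡ 0 (mod 3)
x^3: 2·2 + 1·1 = 5 ≡ 2 (mod 3)
x^4: 1·2 = 2 ≡ 2 (mod 3)
Result: 2x + 2x^3 + 2x^4

f · g = 2x + 2x^3 + 2x^4


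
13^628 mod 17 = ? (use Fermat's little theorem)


Fermat's little theorem: if p is prime and gcd(a,p)=1, then a^(p-1) ≡ 1 (mod p)
p = 17 is prime, gcd(13,17) = 1
Reduce exponent: 628 mod 16 = 4
So 13^628 ≡ 13^4 (mod 17)
13^4 mod 17 = 1

13^628 ≡ 1 (mod 17)


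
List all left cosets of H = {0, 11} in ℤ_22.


H = {0, 11}, |H| = 2
Number of cosets = |G|/|H| = 22/2 = 11
0 + H = {0, 11}
1 + H = {1, 12}
2 + H = {2, 13}
3 + H = {3, 14}
4 + H = {4, 15}
5 + H = {5, 16}
6 + H = {6, 17}
7 + H = {7, 18}
8 + H = {8, 19}
9 + H = {9, 20}
10 + H = {10, 21}

Cosets: 0+H={0,11}; 1+H={1,12}; 2+H={2,13}; 3+H={3,14}; 4+H={4,15}; 5+H={5,16}; 6+H={6,17}; 7+H={7,18}; 8+H={8,19}; 9+H={9,20}; 10+H={10,21}


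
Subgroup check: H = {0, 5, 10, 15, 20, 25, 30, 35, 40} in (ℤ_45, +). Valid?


Subgroup test for H = {0, 5, 10, 15, 20, 25, 30, 35, 40} in (ℤ_45, +):
(1) 0 ∈ H? Yes
(2) Closure: for all a,b ∈ H, (a+b) mod 45 ∈ H? Yes
(3) Inverses: for all a ∈ H, -a mod 45 ∈ H? Yes

Yes, H is a subgroup of ℤ_45


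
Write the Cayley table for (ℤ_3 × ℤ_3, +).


Elements: {(0,0), (0,1), (0,2), (1,0), (1,1), (1,2), (2,0), (2,1), (2,2)}
Operation: componentwise addition mod (3, 3)
Entry (a, b) = ((a₁+b₁) mod 3, (a₂+b₂) mod 3)

Cayley table:
      | (0,0) | (0,1) | (0,2) | (1,0) | (1,1) | (1,2) | (2,0) | (2,1) | (2,2)
(0,0) | (0,0) | (0,1) | (0,2) | (1,0) | (1,1) | (1,2) | (2,0) | (2,1) | (2,2)
(0,1) | (0,1) | (0,2) | (0,0) | (1,1) | (1,2) | (1,0) | (2,1) | (2,2) | (2,0)
(0,2) | (0,2) | (0,0) | (0,1) | (1,2) | (1,0) | (1,1) | (2,2) | (2,0) | (2,1)
(1,0) | (1,0) | (1,1) | (1,2) | (2,0) | (2,1) | (2,2) | (0,0) | (0,1) | (0,2)
(1,1) | (1,1) | (1,2) | (1,0) | (2,1) | (2,2) | (2,0) | (0,1) | (0,2) | (0,0)
(1,2) | (1,2) | (1,0) | (1,1) | (2,2) | (2,0) | (2,1) | (0,2) | (0,0) | (0,1)
(2,0) | (2,0) | (2,1) | (2,2) | (0,0) | (0,1) | (0,2) | (1,0) | (1,1) | (1,2)
(2,1) | (2,1) | (2,2) | (2,0) | (0,1) | (0,2) | (0,0) | (1,1) | (1,2) | (1,0)
(2,2) | (2,2) | (2,0) | (2,1) | (0,2) | (0,0) | (0,1) | (1,2) | (1,0) | (1,1)


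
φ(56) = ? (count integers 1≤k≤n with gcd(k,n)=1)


Factor n: 56 = 2^3 × 7
φ(n) = n · ∏(1 - 1/p) over distinct primes p | n
φ(56) = 56 · (1 - 1/2) · (1 - 1/7) = 24

φ(56) = 24


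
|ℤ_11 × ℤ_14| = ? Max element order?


|ℤ_11 × ℤ_14| = 11 × 14 = 154
Max element order = lcm(11,14) = 154
Cyclic? Yes (gcd=1)

|ℤ_11×ℤ_14| = 154, max element order = 154


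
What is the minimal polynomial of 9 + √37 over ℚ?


Let α = 9 + √37. Then α - 9 = √37, so (α - 9)² = 37, giving α² - 18α + 44 = 0. Degree 2 and α ∉ ℚ, so this is the minimal polynomial.

Minimal polynomial: x² - 18x + 44


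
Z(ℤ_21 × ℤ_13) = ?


Z(G) = {g ∈ G | gx = xg for all x ∈ G}
Direct product of abelian groups is abelian, so Z(G) = G

Z(ℤ_21 × ℤ_13) = ℤ_21 × ℤ_13


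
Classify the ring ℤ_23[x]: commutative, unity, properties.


ℤ_23 is a field (n prime), so ℤ_23[x] is a commutative integral domain with unity
Commutative: Yes
Integral domain: Yes
Has unity: Yes

ℤ_23[x]: Commutative=Yes, Unity=Yes


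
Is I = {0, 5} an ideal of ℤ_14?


Check ideal conditions for I = {0, 5} in ℤ_14:
(1) I is an additive subgroup? No
(2) For r ∈ ℤ_14 and a ∈ I: r·a ∈ I? No  [counterexample: r=2, a=5, r·a mod 14 = 10 ∉ I]

No, I is not an ideal of ℤ_14


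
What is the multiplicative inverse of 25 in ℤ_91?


Use the extended Euclidean algorithm to write 1 = 25·s + 91·t; then s mod 91 is the inverse.
Euclidean algorithm:
  25 = 0·91 + 25
  91 = 3·25 + 16
  25 = 1·16 + 9
  16 = 1·9 + 7
  9 = 1·7 + 2
  7 = 3·2 + 1
  2 = 2·1 + 0
gcd(25,91) = 1
Back-substitution gives: 25·(-40) + 91·(11) = 1
So 25⁻¹ ≡ -40 ≡ 51 (mod 91)
Check: 25 × 51 = 1275 ≡ 1 (mod 91) ✓

25⁻¹ ≡ 51 (mod 91)


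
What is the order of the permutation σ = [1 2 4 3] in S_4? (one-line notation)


Cycle decomposition: (3 4)
Cycle lengths: 2
Order = lcm(2) = 2

ord(σ) = 2


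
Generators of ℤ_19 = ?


g generates ℤ_n iff gcd(g,n) = 1
Prime factors of 19: 19
Generators are g ∈ {1,...,18} not divisible by any of these primes.
Generators: {1, 2, 3, 4, 5, 6, 7, 8, 9, 10, 11, 12, 13, 14, 15, 16, 17, 18}
Number of generators = φ(19) = 18

Generators of ℤ_19 = {1, 2, 3, 4, 5, 6, 7, 8, 9, 10, 11, 12, 13, 14, 15, 16, 17, 18}


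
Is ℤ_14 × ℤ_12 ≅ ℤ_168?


Comparing ℤ_14 × ℤ_12 and ℤ_168:
gcd(14,12) = 2 ≠ 1. Max element order in ℤ_14×ℤ_12 is lcm(14,12) = 84 < 168, so it has no element of order 168

No, ℤ_14 × ℤ_12 ≇ ℤ_168


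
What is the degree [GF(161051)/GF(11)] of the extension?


GF(161051) = GF(11^5), so the extension degree is 5

[GF(161051)/GF(11)] = 5


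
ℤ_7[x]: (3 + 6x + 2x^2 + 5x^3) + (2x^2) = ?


Add coefficients mod 7:
x^0: 3 + 0 = 3 (mod 7)
x^1: 6 + 0 = 6 (mod 7)
x^2: 2 + 2 = 4 (mod 7)
x^3: 5 + 0 = 5 (mod 7)
Result: 3 + 6x + 4x^2 + 5x^3

f + g = 3 + 6x + 4x^2 + 5x^3


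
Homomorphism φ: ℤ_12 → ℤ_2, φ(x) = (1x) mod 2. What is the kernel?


Kernel = preimage of identity
ker(φ) = {x ∈ ℤ_12 : 1x ≡ 0 (mod 2)}. Since 2 | 12, φ is well-defined. The kernel is the cyclic subgroup ⟨2⟩ of ℤ_12 (order 6), i.e. {0, 2, 4, 6, 8, 10}

ker(φ) = {0, 2, 4, 6, 8, 10}


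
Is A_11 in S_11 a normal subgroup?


H = A_11 in S_11
A_11 has index 2 in S_11, and every subgroup of index 2 is normal

Yes, normal subgroup


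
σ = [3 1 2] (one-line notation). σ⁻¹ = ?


To find σ⁻¹, swap domain and range:
σ(1) = 3 → σ⁻¹(3) = 1
σ(2) = 1 → σ⁻¹(1) = 2
σ(3) = 2 → σ⁻¹(2) = 3

σ⁻¹ = [2 3 1]


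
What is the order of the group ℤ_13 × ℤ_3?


|A × B| = |A| · |B|
|ℤ_13 × ℤ_3| = 13 × 3 = 39

|ℤ_13 × ℤ_3| = 39


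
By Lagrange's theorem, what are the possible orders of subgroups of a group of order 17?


Lagrange's theorem: |H| divides |G|
|G| = 17
Divisors of 17: 1, 17

Possible subgroup orders: {1, 17}


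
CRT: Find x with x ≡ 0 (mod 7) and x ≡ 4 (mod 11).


m₁ = 7, m₂ = 11, gcd = 1, so CRT applies. M = m₁·m₂ = 77
Let M₁ = M/m₁ = 11, M₂ = M/m₂ = 7
Find y₁ ≡ M₁⁻¹ (mod m₁): 11⁻¹ ≡ 2 (mod 7)
Find y₂ ≡ M₂⁻¹ (mod m₂): 7⁻¹ ≡ 8 (mod 11)
x = a₁·M₁·y₁ + a₂·M₂·y₂ = 0·11·2 + 4·7·8 = 224
Reduce mod 77: x ≡ 70
Check: 70 mod 7 = 0 ✓, 70 mod 11 = 4 ✓

x ≡ 70 (mod 77)


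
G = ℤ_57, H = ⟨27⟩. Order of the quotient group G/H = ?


|⟨27⟩| = n / gcd(27, 57) = 57 / 3 = 19
H is normal (ℤ_57 is abelian).
|G/H| = |G| / |H| = 57 / 19 = 3

|G/H| = 3


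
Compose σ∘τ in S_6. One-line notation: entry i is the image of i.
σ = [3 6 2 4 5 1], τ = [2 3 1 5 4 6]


σ∘τ: apply τ first, then σ
1 →τ 2 →σ 6
2 →τ 3 →σ 2
3 →τ 1 →σ 3
4 →τ 5 →σ 5
5 →τ 4 →σ 4
6 →τ 6 →σ 1

σ∘τ = [6 2 3 5 4 1]


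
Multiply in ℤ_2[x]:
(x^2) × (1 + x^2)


Expand and collect like terms; reduce coefficients mod 2:
x^0: 0·1 = 0 ≡ 0 (mod 2)
x^1: 0·0 + 0·1 = 0 ≡ 0 (mod 2)
x^2: 0·1 + 0·0 + 1·1 = 1 ≡ 1 (mod 2)
x^3: 0·1 + 1·0 = 0 ≡ 0 (mod 2)
x^4: 1·1 = 1 ≡ 1 (mod 2)
Result: x^2 + x^4

f · g = x^2 + x^4


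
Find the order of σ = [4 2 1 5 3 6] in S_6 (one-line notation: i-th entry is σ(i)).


Cycle decomposition: (1 4 5 3)
Cycle lengths: 4
Order = lcm(4) = 4

ord(σ) = 4


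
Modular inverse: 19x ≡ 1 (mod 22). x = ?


Use the extended Euclidean algorithm to write 1 = 19·s + 22·t; then s mod 22 is the inverse.
Euclidean algorithm:
  19 = 0·22 + 19
  22 = 1·19 + 3
  19 = 6·3 + 1
  3 = 3·1 + 0
gcd(19,22) = 1
Back-substitution gives: 19·(7) + 22·(-6) = 1
So 19⁻¹ ≡ 7 ≡ 7 (mod 22)
Check: 19 × 7 = 133 ≡ 1 (mod 22) ✓

19⁻¹ ≡ 7 (mod 22)


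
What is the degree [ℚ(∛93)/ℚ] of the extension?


∛93 has minimal polynomial x³ - 93 (irreducible over ℚ since 93 is not a perfect cube)

[ℚ(∛93)/ℚ] = 3


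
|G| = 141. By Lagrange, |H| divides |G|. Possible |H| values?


Lagrange's theorem: |H| divides |G|
|G| = 141
Divisors of 141: 1, 3, 47, 141

Possible subgroup orders: {1, 3, 47, 141}


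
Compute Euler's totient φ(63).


Factor n: 63 = 3^2 × 7
φ(n) = n · ∏(1 - 1/p) over distinct primes p | n
φ(63) = 63 · (1 - 1/3) · (1 - 1/7) = 36

φ(63) = 36


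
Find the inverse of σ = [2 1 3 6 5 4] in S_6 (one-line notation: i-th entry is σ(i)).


To find σ⁻¹, swap domain and range:
σ(1) = 2 → σ⁻¹(2) = 1
σ(2) = 1 → σ⁻¹(1) = 2
σ(3) = 3 → σ⁻¹(3) = 3
σ(4) = 6 → σ⁻¹(6) = 4
σ(5) = 5 → σ⁻¹(5) = 5
σ(6) = 4 → σ⁻¹(4) = 6

σ⁻¹ = [2 1 3 6 5 4]


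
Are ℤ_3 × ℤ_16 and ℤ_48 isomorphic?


Comparing ℤ_3 × ℤ_16 and ℤ_48:
gcd(3,16) = 1, so ℤ_3 × ℤ_16 ≅ ℤ_48 (CRT)

Yes, ℤ_3 × ℤ_16 ≅ ℤ_48


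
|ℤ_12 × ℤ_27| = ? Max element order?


|ℤ_12 × ℤ_27| = 12 × 27 = 324
Max element order = lcm(12,27) = 108
Cyclic? No (gcd=3)

|ℤ_12×ℤ_27| = 324, max element order = 108


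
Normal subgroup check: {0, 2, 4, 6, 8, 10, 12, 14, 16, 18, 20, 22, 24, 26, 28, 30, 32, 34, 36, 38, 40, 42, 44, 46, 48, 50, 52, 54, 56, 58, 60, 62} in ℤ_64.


H = {0, 2, 4, 6, 8, 10, 12, 14, 16, 18, 20, 22, 24, 26, 28, 30, 32, 34, 36, 38, 40, 42, 44, 46, 48, 50, 52, 54, 56, 58, 60, 62} in ℤ_64
ℤ_64 is abelian; every subgroup of an abelian group is normal

Yes, normal subgroup


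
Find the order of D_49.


|D_n| = 2n (n rotations and n reflections)
|D_49| = 2×49 = 98

|D_49| = 98


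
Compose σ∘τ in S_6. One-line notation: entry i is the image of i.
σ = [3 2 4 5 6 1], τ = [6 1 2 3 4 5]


σ∘τ: apply τ first, then σ
1 →τ 6 →σ 1
2 →τ 1 →σ 3
3 →τ 2 →σ 2
4 →τ 3 →σ 4
5 →τ 4 →σ 5
6 →τ 5 →σ 6

σ∘τ = [1 3 2 4 5 6]


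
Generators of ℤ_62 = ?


g generates ℤ_n iff gcd(g,n) = 1
Prime factors of 62: 2, 31
Generators are g ∈ {1,...,61} not divisible by any of these primes.
Generators: {1, 3, 5, 7, 9, 11, 13, 15, 17, 19, 21, 23, 25, 27, 29, 33, 35, 37, 39, 41, 43, 45, 47, 49, 51, 53, 55, 57, 59, 61}
Number of generators = φ(62) = 30

Generators of ℤ_62 = {1, 3, 5, 7, 9, 11, 13, 15, 17, 19, 21, 23, 25, 27, 29, 33, 35, 37, 39, 41, 43, 45, 47, 49, 51, 53, 55, 57, 59, 61}


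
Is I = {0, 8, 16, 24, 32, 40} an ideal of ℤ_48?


Check ideal conditions for I = {0, 8, 16, 24, 32, 40} in ℤ_48:
(1) I is an additive subgroup? Yes
(2) For r ∈ ℤ_48 and a ∈ I: r·a ∈ I? Yes

Yes, I is an ideal of ℤ_48


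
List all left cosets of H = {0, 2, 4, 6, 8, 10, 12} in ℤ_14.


H = {0, 2, 4, 6, 8, 10, 12}, |H| = 7
Number of cosets = |G|/|H| = 14/7 = 2
0 + H = {0, 2, 4, 6, 8, 10, 12}
1 + H = {1, 3, 5, 7, 9, 11, 13}

Cosets: 0+H={0,2,4,6,8,10,12}; 1+H={1,3,5,7,9,11,13}


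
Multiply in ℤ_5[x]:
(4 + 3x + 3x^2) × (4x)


Expand and collect like terms; reduce coefficients mod 5:
x^0: 4·0 = 0 ≡ 0 (mod 5)
x^1: 4·4 + 3·0 = 16 ≡ 1 (mod 5)
x^2: 3·4 + 3·0 = 12 ≡ 2 (mod 5)
x^3: 3·4 = 12 ≡ 2 (mod 5)
Result: x + 2x^2 + 2x^3

f · g = x + 2x^2 + 2x^3


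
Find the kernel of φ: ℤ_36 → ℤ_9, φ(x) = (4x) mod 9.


Kernel = preimage of identity
ker(φ) = {x ∈ ℤ_36 : 4x ≡ 0 (mod 9)}. Since 9 | 36, φ is well-defined. The kernel is the cyclic subgroup ⟨9⟩ of ℤ_36 (order 4), i.e. {0, 9, 18, 27}

ker(φ) = {0, 9, 18, 27}


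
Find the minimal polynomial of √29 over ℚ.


√29 satisfies x² - 29 = 0, irreducible over ℚ since 29 is squarefree

Minimal polynomial: x² - 29


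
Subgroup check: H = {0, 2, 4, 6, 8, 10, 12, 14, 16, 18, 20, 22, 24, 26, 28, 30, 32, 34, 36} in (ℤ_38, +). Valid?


Subgroup test for H = {0, 2, 4, 6, 8, 10, 12, 14, 16, 18, 20, 22, 24, 26, 28, 30, 32, 34, 36} in (ℤ_38, +):
(1) 0 ∈ H? Yes
(2) Closure: for all a,b ∈ H, (a+b) mod 38 ∈ H? Yes
(3) Inverses: for all a ∈ H, -a mod 38 ∈ H? Yes

Yes, H is a subgroup of ℤ_38


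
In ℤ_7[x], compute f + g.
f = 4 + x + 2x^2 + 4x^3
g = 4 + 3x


Add coefficients mod 7:
x^0: 4 + 4 = 1 (mod 7)
x^1: 1 + 3 = 4 (mod 7)
x^2: 2 + 0 = 2 (mod 7)
x^3: 4 + 0 = 4 (mod 7)
Result: 1 + 4x + 2x^2 + 4x^3

f + g = 1 + 4x + 2x^2 + 4x^3


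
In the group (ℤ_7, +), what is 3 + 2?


Operation: addition mod 7
3 + 2 = (a + b) mod 7 with a = 3, b = 2

3 + 2 = 5


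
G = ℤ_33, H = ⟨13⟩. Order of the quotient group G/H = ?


|⟨13⟩| = n / gcd(13, 33) = 33 / 1 = 33
H is normal (ℤ_33 is abelian).
|G/H| = |G| / |H| = 33 / 33 = 1

|G/H| = 1


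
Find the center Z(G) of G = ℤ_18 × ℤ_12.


Z(G) = {g ∈ G | gx = xg for all x ∈ G}
Direct product of abelian groups is abelian, so Z(G) = G

Z(ℤ_18 × ℤ_12) = ℤ_18 × ℤ_12


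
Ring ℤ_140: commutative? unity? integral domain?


ℤ_140 is a commutative ring with unity 1; 140 = 2×70 is composite, so 2·70 ≡ 0 gives zero divisors (not an integral domain)
Commutative: Yes
Integral domain: No
Has unity: Yes

ℤ_140: Commutative=Yes, Unity=Yes


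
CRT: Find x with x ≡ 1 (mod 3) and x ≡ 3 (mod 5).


m₁ = 3, m₂ = 5, gcd = 1, so CRT applies. M = m₁·m₂ = 15
Let M₁ = M/m₁ = 5, M₂ = M/m₂ = 3
Find y₁ ≡ M₁⁻¹ (mod m₁): 5⁻¹ ≡ 2 (mod 3)
Find y₂ ≡ M₂⁻¹ (mod m₂): 3⁻¹ ≡ 2 (mod 5)
x = a₁·M₁·y₁ + a₂·M₂·y₂ = 1·5·2 + 3·3·2 = 28
Reduce mod 15: x ≡ 13
Check: 13 mod 3 = 1 ✓, 13 mod 5 = 3 ✓

x ≡ 13 (mod 15)


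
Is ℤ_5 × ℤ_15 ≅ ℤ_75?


Comparing ℤ_5 × ℤ_15 and ℤ_75:
gcd(5,15) = 5 ≠ 1. Max element order in ℤ_5×ℤ_15 is lcm(5,15) = 15 < 75, so it has no element of order 75

No, ℤ_5 × ℤ_15 ≇ ℤ_75


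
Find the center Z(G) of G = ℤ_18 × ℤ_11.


Z(G) = {g ∈ G | gx = xg for all x ∈ G}
Direct product of abelian groups is abelian, so Z(G) = G

Z(ℤ_18 × ℤ_11) = ℤ_18 × ℤ_11


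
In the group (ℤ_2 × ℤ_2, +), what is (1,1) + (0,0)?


Operation: componentwise addition mod (2, 2)
(1,1) + (0,0) = ((a₁+b₁) mod 2, (a₂+b₂) mod 2) with a = (1,1), b = (0,0)

(1,1) + (0,0) = (1,1)


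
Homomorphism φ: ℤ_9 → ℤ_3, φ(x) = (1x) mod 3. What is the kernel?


Kernel = preimage of identity
ker(φ) = {x ∈ ℤ_9 : 1x ≡ 0 (mod 3)}. Since 3 | 9, φ is well-defined. The kernel is the cyclic subgroup ⟨3⟩ of ℤ_9 (order 3), i.e. {0, 3, 6}

ker(φ) = {0, 3, 6}


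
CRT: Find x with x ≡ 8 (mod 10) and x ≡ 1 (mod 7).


m₁ = 10, m₂ = 7, gcd = 1, so CRT applies. M = m₁·m₂ = 70
Let M₁ = M/m₁ = 7, M₂ = M/m₂ = 10
Find y₁ ≡ M₁⁻¹ (mod m₁): 7⁻¹ ≡ 3 (mod 10)
Find y₂ ≡ M₂⁻¹ (mod m₂): 10⁻¹ ≡ 5 (mod 7)
x = a₁·M₁·y₁ + a₂·M₂·y₂ = 8·7·3 + 1·10·5 = 218
Reduce mod 70: x ≡ 8
Check: 8 mod 10 = 8 ✓, 8 mod 7 = 1 ✓

x ≡ 8 (mod 70)


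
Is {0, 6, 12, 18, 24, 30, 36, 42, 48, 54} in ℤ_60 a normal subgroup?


H = {0, 6, 12, 18, 24, 30, 36, 42, 48, 54} in ℤ_60
ℤ_60 is abelian; every subgroup of an abelian group is normal

Yes, normal subgroup
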